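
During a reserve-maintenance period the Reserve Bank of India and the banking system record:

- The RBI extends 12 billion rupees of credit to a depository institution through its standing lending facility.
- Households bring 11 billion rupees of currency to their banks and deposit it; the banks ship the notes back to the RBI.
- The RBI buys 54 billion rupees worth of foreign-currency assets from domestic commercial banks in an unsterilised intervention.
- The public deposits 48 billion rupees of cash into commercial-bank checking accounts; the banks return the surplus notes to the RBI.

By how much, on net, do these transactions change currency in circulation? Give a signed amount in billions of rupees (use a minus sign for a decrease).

Discount-window loan 12 billion rupees: no currency enters or leaves circulation → 0.
Currency deposit 11 billion rupees: notes return to the central bank → −11B.
FX purchase 54 billion rupees: no currency enters or leaves circulation → 0.
Currency deposit 48 billion rupees: notes return to the central bank → −48B.
Net: 0 − 11 + 0 − 48 = -59 billion.

-59 billion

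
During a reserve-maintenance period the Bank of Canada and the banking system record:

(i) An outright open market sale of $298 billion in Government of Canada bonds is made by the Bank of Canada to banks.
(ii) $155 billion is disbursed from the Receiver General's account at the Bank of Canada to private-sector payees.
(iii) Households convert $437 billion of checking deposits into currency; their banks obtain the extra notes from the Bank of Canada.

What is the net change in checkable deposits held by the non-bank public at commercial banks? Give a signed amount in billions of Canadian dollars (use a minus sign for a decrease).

OMO sale (to banks) $298 billion: the counterparty is a bank, so public deposits are unchanged → 0.
Government spending $155 billion: non-bank counterparties' bank balances rise → +$155B.
Currency withdrawal $437 billion: non-bank counterparties' bank balances fall → −$437B.
Net: 0 + 155 − 437 = -$282 billion.

-$282 billion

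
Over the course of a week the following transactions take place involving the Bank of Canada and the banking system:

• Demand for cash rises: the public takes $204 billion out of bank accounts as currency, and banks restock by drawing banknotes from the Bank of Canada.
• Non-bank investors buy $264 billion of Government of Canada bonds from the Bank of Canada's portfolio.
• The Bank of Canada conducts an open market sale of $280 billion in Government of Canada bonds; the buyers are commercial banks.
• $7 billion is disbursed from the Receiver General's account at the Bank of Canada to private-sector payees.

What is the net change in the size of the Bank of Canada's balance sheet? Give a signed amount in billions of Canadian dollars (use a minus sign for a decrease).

Bank of Canada balance sheet:
  Assets:      Securities −$544B
  Liabilities: Bank reserves −$741B, Currency in circulation +$204B, Government deposits −$7B
Commercial banking system:
  Assets:      Reserves at CB −$741B, Securities +$280B
  Liabilities: Checkable deposits −$461B
Change in total Bank of Canada assets = -$544 billion.

-$544 billion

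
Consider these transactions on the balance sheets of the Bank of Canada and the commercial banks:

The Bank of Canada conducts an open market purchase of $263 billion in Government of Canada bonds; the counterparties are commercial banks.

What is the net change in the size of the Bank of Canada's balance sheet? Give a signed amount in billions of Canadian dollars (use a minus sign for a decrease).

+$263 billion

OMO purchase (from banks) $263 billion: a Bank of Canada asset is acquired → +$263B.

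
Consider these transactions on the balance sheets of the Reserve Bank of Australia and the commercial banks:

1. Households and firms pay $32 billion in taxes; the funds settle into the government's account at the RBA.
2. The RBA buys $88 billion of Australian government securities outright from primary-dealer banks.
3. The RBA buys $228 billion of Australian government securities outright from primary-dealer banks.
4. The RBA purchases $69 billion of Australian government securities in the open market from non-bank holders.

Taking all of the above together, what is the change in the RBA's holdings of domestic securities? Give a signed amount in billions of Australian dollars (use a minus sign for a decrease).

+$385 billion

RBA balance sheet:
  Assets:      Securities +$385B
  Liabilities: Bank reserves +$353B, Government deposits +$32B
So the change in the RBA's holdings of domestic securities is +$385 billion.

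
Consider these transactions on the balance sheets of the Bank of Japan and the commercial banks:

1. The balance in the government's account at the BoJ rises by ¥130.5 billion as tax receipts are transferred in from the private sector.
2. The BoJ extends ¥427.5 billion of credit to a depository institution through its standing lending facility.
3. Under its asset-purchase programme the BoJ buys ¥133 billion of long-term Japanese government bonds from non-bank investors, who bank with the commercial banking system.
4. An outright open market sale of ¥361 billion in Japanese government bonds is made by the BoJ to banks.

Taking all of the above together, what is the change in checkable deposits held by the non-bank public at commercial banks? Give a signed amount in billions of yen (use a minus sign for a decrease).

BoJ balance sheet:
  Assets:      Securities −¥228B, Loans to banks +¥427.5B
  Liabilities: Bank reserves +¥69B, Government deposits +¥130.5B
Commercial banking system:
  Assets:      Reserves at CB +¥69B, Securities +¥361B
  Liabilities: Checkable deposits +¥2.5B, Borrowings from CB +¥427.5B
So the change in checkable deposits held by the non-bank public at commercial banks is +¥2.5 billion.

+¥2.5 billion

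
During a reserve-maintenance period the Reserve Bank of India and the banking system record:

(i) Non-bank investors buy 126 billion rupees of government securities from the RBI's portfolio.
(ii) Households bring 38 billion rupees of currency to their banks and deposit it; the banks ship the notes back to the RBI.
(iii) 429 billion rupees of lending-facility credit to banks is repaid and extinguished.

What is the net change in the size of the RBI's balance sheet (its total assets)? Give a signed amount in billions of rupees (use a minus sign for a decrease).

-555 billion

Asset sale (to non-banks) 126 billion rupees: an RBI asset is shed → −126B.
Currency deposit 38 billion rupees: only the composition of liabilities changes → 0.
Discount-window repayment 429 billion rupees: an RBI asset is shed → −429B.
Net: −126 + 0 − 429 = -555 billion.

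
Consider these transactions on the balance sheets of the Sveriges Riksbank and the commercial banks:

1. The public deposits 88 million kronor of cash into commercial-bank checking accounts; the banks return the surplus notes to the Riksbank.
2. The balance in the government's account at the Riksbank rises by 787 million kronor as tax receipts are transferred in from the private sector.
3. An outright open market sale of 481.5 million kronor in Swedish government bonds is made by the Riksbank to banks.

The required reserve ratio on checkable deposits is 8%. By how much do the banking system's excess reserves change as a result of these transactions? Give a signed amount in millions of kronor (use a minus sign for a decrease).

-1124.58 million

Currency deposit 88 million kronor: reserves +88M, deposits +88M.
Government account inflow 787 million kronor: reserves −787M, deposits −787M.
OMO sale (to banks) 481.5 million kronor: reserves −481.5M, deposits 0.
Totals: Δreserves = −1180.5M, Δdeposits = −699M.
Δrequired reserves = 8% × −699M = −55.92M.
Δexcess reserves = Δreserves − Δrequired = −1180.5M − (−55.92M) = -1124.58 million.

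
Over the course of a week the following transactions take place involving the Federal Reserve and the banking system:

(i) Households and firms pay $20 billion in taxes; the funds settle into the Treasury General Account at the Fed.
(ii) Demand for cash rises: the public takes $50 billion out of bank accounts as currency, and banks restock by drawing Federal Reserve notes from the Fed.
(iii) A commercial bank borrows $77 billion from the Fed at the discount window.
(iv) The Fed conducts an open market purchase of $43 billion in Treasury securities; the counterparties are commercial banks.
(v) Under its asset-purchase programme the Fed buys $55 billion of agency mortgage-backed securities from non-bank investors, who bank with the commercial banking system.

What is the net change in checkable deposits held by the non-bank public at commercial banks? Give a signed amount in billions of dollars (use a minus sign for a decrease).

-$15 billion

Fed balance sheet:
  Assets:      Securities +$98B, Loans to banks +$77B
  Liabilities: Bank reserves +$105B, Currency in circulation +$50B, Government deposits +$20B
Commercial banking system:
  Assets:      Reserves at CB +$105B, Securities −$43B
  Liabilities: Checkable deposits −$15B, Borrowings from CB +$77B
So the change in checkable deposits held by the non-bank public at commercial banks is -$15 billion.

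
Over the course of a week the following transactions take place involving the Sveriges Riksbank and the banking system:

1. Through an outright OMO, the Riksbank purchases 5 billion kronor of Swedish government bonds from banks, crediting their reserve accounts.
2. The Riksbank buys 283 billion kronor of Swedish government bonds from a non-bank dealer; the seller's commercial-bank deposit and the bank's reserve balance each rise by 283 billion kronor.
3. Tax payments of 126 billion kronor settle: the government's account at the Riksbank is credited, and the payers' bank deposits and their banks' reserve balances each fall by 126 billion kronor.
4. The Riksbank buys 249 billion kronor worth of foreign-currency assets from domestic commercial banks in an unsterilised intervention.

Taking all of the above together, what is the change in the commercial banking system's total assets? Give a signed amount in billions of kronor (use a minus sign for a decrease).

+157 billion

Riksbank balance sheet:
  Assets:      Securities +288B, Foreign assets +249B
  Liabilities: Bank reserves +411B, Government deposits +126B
Commercial banking system:
  Assets:      Reserves at CB +411B, Securities −5B, Foreign assets −249B
  Liabilities: Checkable deposits +157B
Change in total bank assets = +157 billion.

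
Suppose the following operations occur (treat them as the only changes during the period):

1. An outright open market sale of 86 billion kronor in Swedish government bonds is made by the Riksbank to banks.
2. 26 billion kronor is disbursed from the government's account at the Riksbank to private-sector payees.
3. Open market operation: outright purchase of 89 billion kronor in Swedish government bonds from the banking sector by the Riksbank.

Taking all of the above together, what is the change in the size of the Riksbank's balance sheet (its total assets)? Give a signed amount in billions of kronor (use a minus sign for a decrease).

+3 billion

Riksbank balance sheet:
  Assets:      Securities +3B
  Liabilities: Bank reserves +29B, Government deposits −26B
Change in total Riksbank assets = +3 billion.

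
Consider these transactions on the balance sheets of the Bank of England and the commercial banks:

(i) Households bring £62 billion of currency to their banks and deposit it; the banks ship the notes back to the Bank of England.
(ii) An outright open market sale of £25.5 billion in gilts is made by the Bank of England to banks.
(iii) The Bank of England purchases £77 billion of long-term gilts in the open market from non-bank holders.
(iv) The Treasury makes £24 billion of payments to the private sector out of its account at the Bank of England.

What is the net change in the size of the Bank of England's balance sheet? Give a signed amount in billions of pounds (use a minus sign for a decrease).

+£51.5 billion

Currency deposit £62 billion: only the composition of liabilities changes → 0.
OMO sale (to banks) £25.5 billion: a Bank of England asset is shed → −£25.5B.
Asset purchase (from non-banks) £77 billion: a Bank of England asset is acquired → +£77B.
Government spending £24 billion: only the composition of liabilities changes → 0.
Net: 0 − 25.5 + 77 + 0 = +£51.5 billion.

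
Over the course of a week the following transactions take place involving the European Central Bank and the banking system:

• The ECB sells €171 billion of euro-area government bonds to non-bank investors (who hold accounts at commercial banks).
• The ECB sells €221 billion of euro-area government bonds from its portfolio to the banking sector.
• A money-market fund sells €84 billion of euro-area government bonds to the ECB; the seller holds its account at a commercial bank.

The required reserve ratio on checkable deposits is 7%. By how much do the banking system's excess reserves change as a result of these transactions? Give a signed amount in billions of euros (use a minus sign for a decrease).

Asset sale (to non-banks) €171 billion: reserves −€171B, deposits −€171B.
OMO sale (to banks) €221 billion: reserves −€221B, deposits 0.
Asset purchase (from non-banks) €84 billion: reserves +€84B, deposits +€84B.
Totals: Δreserves = −€308B, Δdeposits = −€87B.
Δrequired reserves = 7% × −€87B = −€6.09B.
Δexcess reserves = Δreserves − Δrequired = −€308B − (−€6.09B) = -€301.91 billion.

-€301.91 billion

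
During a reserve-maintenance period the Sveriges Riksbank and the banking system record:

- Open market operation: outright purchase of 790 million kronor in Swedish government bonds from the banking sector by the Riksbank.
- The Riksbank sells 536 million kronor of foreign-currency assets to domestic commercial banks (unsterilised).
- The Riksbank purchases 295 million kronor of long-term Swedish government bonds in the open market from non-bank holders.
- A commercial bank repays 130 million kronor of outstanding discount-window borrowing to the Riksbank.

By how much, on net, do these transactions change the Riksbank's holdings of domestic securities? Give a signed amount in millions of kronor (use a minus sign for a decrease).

+1085 million

OMO purchase (from banks) 790 million kronor: securities added to the Riksbank's portfolio → +790M.
FX sale 536 million kronor: the Riksbank's securities portfolio is untouched → 0.
Asset purchase (from non-banks) 295 million kronor: securities added to the Riksbank's portfolio → +295M.
Discount-window repayment 130 million kronor: the Riksbank's securities portfolio is untouched → 0.
Net: 790 + 0 + 295 + 0 = +1085 million.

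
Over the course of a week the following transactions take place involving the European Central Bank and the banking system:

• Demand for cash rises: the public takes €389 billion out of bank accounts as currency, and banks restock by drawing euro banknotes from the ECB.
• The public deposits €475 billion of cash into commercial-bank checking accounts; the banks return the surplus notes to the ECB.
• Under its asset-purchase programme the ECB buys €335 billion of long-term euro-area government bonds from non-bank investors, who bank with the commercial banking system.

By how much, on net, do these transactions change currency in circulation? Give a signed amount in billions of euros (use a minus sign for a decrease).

-€86 billion

ECB balance sheet:
  Assets:      Securities +€335B
  Liabilities: Bank reserves +€421B, Currency in circulation −€86B
So the change in currency in circulation is -€86 billion.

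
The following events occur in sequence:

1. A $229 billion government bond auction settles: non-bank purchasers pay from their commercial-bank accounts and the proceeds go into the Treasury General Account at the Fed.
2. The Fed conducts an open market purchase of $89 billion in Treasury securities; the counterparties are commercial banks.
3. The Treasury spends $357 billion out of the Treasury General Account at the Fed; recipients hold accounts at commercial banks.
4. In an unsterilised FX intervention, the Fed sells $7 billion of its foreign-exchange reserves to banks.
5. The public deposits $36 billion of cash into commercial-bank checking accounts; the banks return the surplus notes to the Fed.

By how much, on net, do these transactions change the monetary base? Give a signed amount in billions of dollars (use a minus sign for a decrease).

Fed balance sheet:
  Assets:      Securities +$89B, Foreign assets −$7B
  Liabilities: Bank reserves +$246B, Currency in circulation −$36B, Government deposits −$128B
Monetary base = currency + reserves: −$36B + (+$246B) = +$210 billion.

+$210 billion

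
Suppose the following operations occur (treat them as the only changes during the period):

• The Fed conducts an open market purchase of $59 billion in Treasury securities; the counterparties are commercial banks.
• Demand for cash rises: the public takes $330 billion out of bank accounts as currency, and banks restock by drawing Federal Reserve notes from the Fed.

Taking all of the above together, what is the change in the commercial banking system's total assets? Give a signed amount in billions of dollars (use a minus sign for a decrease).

-$330 billion

Fed balance sheet:
  Assets:      Securities +$59B
  Liabilities: Bank reserves −$271B, Currency in circulation +$330B
Commercial banking system:
  Assets:      Reserves at CB −$271B, Securities −$59B
  Liabilities: Checkable deposits −$330B
Change in total bank assets = -$330 billion.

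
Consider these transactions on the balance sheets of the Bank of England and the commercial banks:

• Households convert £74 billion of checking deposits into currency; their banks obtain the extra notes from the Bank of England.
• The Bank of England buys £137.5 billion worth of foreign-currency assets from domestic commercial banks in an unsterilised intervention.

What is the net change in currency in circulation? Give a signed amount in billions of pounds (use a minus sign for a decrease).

+£74 billion

Bank of England balance sheet:
  Assets:      Foreign assets +£137.5B
  Liabilities: Bank reserves +£63.5B, Currency in circulation +£74B
So the change in currency in circulation is +£74 billion.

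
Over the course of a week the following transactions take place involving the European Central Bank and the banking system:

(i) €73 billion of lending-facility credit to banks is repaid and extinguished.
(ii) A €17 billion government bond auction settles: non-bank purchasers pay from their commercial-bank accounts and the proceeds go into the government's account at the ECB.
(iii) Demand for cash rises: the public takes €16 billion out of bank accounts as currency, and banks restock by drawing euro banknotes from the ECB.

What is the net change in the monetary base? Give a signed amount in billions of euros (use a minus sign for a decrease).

-€90 billion

Discount-window repayment €73 billion: ECB balance sheet contracts → −€73B.
Government account inflow €17 billion: reserves shift to a non-base liability → −€17B.
Currency withdrawal €16 billion: just a shift between currency and reserves — both are base money → 0.
Net: −73 − 17 + 0 = -€90 billion.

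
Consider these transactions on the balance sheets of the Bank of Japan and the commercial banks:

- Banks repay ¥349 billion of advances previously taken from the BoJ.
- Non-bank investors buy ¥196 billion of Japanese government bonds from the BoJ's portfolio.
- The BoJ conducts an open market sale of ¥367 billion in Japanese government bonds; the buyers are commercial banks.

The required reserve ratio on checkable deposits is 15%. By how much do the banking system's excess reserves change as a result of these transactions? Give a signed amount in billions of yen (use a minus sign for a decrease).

-¥882.6 billion

Discount-window repayment ¥349 billion: reserves −¥349B, deposits 0.
Asset sale (to non-banks) ¥196 billion: reserves −¥196B, deposits −¥196B.
OMO sale (to banks) ¥367 billion: reserves −¥367B, deposits 0.
Totals: Δreserves = −¥912B, Δdeposits = −¥196B.
Δrequired reserves = 15% × −¥196B = −¥29.4B.
Δexcess reserves = Δreserves − Δrequired = −¥912B − (−¥29.4B) = -¥882.6 billion.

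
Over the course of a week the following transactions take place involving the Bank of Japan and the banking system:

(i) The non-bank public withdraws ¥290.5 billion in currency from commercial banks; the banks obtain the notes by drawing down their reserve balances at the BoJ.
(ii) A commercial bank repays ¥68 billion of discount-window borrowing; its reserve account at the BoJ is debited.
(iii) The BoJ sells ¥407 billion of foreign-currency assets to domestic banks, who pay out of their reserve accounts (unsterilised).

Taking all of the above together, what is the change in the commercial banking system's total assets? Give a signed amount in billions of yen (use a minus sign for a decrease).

Currency withdrawal ¥290.5 billion: bank balance sheets shrink → −¥290.5B.
Discount-window repayment ¥68 billion: bank balance sheets shrink → −¥68B.
FX sale ¥407 billion: just an asset swap on bank balance sheets → 0.
Net: −290.5 − 68 + 0 = -¥358.5 billion.

-¥358.5 billion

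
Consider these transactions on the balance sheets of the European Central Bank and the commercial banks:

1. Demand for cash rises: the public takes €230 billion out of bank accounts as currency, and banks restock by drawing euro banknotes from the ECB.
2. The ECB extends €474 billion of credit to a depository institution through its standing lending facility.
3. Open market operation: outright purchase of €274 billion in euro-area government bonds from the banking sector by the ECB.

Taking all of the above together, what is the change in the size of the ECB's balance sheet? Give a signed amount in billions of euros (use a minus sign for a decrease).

+€748 billion

ECB balance sheet:
  Assets:      Securities +€274B, Loans to banks +€474B
  Liabilities: Bank reserves +€518B, Currency in circulation +€230B
Change in total ECB assets = +€748 billion.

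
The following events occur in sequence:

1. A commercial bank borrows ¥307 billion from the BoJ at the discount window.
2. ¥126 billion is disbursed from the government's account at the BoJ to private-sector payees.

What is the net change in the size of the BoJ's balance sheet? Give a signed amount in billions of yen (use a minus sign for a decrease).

BoJ balance sheet:
  Assets:      Loans to banks +¥307B
  Liabilities: Bank reserves +¥433B, Government deposits −¥126B
Change in total BoJ assets = +¥307 billion.

+¥307 billion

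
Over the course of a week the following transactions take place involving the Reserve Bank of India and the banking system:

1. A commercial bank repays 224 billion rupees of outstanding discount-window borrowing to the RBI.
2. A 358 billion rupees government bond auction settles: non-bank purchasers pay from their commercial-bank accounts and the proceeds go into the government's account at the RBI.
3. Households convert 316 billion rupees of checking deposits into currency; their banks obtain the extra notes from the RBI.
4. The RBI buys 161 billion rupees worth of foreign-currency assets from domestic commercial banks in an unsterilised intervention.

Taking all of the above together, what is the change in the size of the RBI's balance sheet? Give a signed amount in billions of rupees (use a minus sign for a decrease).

Discount-window repayment 224 billion rupees: an RBI asset is shed → −224B.
Government account inflow 358 billion rupees: only the composition of liabilities changes → 0.
Currency withdrawal 316 billion rupees: only the composition of liabilities changes → 0.
FX purchase 161 billion rupees: an RBI asset is acquired → +161B.
Net: −224 + 0 + 0 + 161 = -63 billion.

-63 billion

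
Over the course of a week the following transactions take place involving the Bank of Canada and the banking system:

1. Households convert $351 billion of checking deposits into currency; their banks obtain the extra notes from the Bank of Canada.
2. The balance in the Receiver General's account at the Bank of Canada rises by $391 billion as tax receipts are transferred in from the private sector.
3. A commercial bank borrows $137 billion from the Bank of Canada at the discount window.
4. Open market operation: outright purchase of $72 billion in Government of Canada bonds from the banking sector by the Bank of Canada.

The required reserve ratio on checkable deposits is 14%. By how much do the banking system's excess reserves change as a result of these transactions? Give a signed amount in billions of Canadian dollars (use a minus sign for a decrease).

Currency withdrawal $351 billion: reserves −$351B, deposits −$351B.
Government account inflow $391 billion: reserves −$391B, deposits −$391B.
Discount-window loan $137 billion: reserves +$137B, deposits 0.
OMO purchase (from banks) $72 billion: reserves +$72B, deposits 0.
Totals: Δreserves = −$533B, Δdeposits = −$742B.
Δrequired reserves = 14% × −$742B = −$103.88B.
Δexcess reserves = Δreserves − Δrequired = −$533B − (−$103.88B) = -$429.12 billion.

-$429.12 billion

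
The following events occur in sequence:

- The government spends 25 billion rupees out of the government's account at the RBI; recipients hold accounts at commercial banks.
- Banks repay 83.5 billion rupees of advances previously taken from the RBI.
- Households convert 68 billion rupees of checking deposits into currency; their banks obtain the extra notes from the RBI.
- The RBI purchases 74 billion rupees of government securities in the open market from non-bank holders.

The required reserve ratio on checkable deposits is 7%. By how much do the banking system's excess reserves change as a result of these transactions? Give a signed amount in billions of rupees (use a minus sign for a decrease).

-54.67 billion

Government spending 25 billion rupees: reserves +25B, deposits +25B.
Discount-window repayment 83.5 billion rupees: reserves −83.5B, deposits 0.
Currency withdrawal 68 billion rupees: reserves −68B, deposits −68B.
Asset purchase (from non-banks) 74 billion rupees: reserves +74B, deposits +74B.
Totals: Δreserves = −52.5B, Δdeposits = +31B.
Δrequired reserves = 7% × +31B = +2.17B.
Δexcess reserves = Δreserves − Δrequired = −52.5B − (+2.17B) = -54.67 billion.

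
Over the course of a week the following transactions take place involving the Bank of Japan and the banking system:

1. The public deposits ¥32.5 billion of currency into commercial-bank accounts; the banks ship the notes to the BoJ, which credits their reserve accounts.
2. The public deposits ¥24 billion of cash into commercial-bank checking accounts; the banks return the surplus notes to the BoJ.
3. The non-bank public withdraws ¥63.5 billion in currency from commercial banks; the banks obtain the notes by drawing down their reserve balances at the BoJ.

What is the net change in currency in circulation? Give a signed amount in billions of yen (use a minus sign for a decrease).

+¥7 billion

BoJ balance sheet:
  Assets:      no change
  Liabilities: Bank reserves −¥7B, Currency in circulation +¥7B
Commercial banking system:
  Assets:      Reserves at CB −¥7B
  Liabilities: Checkable deposits −¥7B
So the change in currency in circulation is +¥7 billion.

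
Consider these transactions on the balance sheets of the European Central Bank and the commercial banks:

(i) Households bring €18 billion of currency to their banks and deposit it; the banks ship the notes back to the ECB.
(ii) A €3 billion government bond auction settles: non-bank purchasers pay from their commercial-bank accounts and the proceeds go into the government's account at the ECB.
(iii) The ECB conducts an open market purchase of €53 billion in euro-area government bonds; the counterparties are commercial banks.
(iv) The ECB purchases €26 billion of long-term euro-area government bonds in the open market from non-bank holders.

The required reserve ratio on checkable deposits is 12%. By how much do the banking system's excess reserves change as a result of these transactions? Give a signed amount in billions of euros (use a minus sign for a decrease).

+€89.08 billion

Currency deposit €18 billion: reserves +€18B, deposits +€18B.
Government account inflow €3 billion: reserves −€3B, deposits −€3B.
OMO purchase (from banks) €53 billion: reserves +€53B, deposits 0.
Asset purchase (from non-banks) €26 billion: reserves +€26B, deposits +€26B.
Totals: Δreserves = +€94B, Δdeposits = +€41B.
Δrequired reserves = 12% × +€41B = +€4.92B.
Δexcess reserves = Δreserves − Δrequired = +€94B − (+€4.92B) = +€89.08 billion.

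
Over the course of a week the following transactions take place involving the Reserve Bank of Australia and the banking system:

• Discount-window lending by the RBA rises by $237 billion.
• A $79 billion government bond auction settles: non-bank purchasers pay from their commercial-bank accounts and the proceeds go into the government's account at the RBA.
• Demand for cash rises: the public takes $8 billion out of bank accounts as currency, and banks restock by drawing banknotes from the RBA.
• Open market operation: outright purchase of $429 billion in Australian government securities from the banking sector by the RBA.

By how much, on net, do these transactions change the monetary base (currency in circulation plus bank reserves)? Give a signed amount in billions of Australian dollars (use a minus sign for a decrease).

Discount-window loan $237 billion: RBA balance sheet expands → +$237B.
Government account inflow $79 billion: reserves shift to a non-base liability → −$79B.
Currency withdrawal $8 billion: just a shift between currency and reserves — both are base money → 0.
OMO purchase (from banks) $429 billion: RBA balance sheet expands → +$429B.
Net: 237 − 79 + 0 + 429 = +$587 billion.

+$587 billion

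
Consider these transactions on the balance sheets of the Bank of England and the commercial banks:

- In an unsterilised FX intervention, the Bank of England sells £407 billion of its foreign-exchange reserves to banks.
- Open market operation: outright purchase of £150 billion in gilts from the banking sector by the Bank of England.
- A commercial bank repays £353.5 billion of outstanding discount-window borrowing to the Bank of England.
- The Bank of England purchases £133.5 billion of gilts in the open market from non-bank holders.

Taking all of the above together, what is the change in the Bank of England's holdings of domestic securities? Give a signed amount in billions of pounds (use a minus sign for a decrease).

FX sale £407 billion: the Bank of England's securities portfolio is untouched → 0.
OMO purchase (from banks) £150 billion: securities added to the Bank of England's portfolio → +£150B.
Discount-window repayment £353.5 billion: the Bank of England's securities portfolio is untouched → 0.
Asset purchase (from non-banks) £133.5 billion: securities added to the Bank of England's portfolio → +£133.5B.
Net: 0 + 150 + 0 + 133.5 = +£283.5 billion.

+£283.5 billion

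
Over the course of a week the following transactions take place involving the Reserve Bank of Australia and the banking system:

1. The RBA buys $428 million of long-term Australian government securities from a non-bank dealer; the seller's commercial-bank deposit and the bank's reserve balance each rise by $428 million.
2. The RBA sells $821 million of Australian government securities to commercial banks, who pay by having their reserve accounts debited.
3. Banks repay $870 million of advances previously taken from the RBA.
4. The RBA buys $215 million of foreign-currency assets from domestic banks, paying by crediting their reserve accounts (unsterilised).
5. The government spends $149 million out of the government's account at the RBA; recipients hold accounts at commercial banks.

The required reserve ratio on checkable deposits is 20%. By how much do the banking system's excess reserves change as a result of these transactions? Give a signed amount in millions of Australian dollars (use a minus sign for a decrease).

-$1014.4 million

Asset purchase (from non-banks) $428 million: reserves +$428M, deposits +$428M.
OMO sale (to banks) $821 million: reserves −$821M, deposits 0.
Discount-window repayment $870 million: reserves −$870M, deposits 0.
FX purchase $215 million: reserves +$215M, deposits 0.
Government spending $149 million: reserves +$149M, deposits +$149M.
Totals: Δreserves = −$899M, Δdeposits = +$577M.
Δrequired reserves = 20% × +$577M = +$115.4M.
Δexcess reserves = Δreserves − Δrequired = −$899M − (+$115.4M) = -$1014.4 million.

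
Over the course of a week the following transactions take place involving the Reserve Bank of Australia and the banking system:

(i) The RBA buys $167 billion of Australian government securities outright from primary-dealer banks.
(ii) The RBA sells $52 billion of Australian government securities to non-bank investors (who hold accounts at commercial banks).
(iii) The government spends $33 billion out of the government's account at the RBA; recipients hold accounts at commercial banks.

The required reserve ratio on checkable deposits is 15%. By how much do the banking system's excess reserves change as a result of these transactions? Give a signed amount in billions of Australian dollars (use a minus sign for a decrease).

+$150.85 billion

OMO purchase (from banks) $167 billion: reserves +$167B, deposits 0.
Asset sale (to non-banks) $52 billion: reserves −$52B, deposits −$52B.
Government spending $33 billion: reserves +$33B, deposits +$33B.
Totals: Δreserves = +$148B, Δdeposits = −$19B.
Δrequired reserves = 15% × −$19B = −$2.85B.
Δexcess reserves = Δreserves − Δrequired = +$148B − (−$2.85B) = +$150.85 billion.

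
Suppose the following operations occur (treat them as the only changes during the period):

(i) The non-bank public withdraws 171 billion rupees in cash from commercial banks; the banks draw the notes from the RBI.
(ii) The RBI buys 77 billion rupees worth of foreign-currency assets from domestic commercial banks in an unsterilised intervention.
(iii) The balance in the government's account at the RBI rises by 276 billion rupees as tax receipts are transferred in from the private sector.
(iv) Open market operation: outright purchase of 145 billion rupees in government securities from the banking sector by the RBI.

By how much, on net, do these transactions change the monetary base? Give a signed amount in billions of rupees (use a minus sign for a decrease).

Currency withdrawal 171 billion rupees: just a shift between currency and reserves — both are base money → 0.
FX purchase 77 billion rupees: RBI balance sheet expands → +77B.
Government account inflow 276 billion rupees: reserves shift to a non-base liability → −276B.
OMO purchase (from banks) 145 billion rupees: RBI balance sheet expands → +145B.
Net: 0 + 77 − 276 + 145 = -54 billion.

-54 billion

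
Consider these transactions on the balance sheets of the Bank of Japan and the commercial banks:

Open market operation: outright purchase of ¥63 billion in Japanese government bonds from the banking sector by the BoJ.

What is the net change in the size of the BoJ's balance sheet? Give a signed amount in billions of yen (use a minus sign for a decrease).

BoJ balance sheet:
  Assets:      Securities +¥63B
  Liabilities: Bank reserves +¥63B
Change in total BoJ assets = +¥63 billion.

+¥63 billion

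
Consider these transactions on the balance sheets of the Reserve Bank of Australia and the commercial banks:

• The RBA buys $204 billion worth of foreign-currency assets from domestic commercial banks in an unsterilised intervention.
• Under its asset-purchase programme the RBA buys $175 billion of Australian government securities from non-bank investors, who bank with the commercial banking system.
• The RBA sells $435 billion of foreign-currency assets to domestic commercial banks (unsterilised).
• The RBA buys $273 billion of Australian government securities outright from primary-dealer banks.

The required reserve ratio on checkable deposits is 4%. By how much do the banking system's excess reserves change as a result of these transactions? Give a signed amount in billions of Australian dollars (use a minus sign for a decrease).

+$210 billion

FX purchase $204 billion: reserves +$204B, deposits 0.
Asset purchase (from non-banks) $175 billion: reserves +$175B, deposits +$175B.
FX sale $435 billion: reserves −$435B, deposits 0.
OMO purchase (from banks) $273 billion: reserves +$273B, deposits 0.
Totals: Δreserves = +$217B, Δdeposits = +$175B.
Δrequired reserves = 4% × +$175B = +$7B.
Δexcess reserves = Δreserves − Δrequired = +$217B − (+$7B) = +$210 billion.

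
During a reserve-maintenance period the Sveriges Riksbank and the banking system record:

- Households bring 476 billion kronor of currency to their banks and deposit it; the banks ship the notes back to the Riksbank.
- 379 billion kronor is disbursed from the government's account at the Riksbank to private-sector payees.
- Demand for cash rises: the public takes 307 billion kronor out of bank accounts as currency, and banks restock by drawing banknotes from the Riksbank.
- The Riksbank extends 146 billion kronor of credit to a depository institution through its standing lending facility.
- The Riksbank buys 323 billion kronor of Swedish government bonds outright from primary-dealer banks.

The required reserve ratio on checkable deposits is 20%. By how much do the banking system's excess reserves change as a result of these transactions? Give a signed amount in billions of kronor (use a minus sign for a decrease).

+907.4 billion

Currency deposit 476 billion kronor: reserves +476B, deposits +476B.
Government spending 379 billion kronor: reserves +379B, deposits +379B.
Currency withdrawal 307 billion kronor: reserves −307B, deposits −307B.
Discount-window loan 146 billion kronor: reserves +146B, deposits 0.
OMO purchase (from banks) 323 billion kronor: reserves +323B, deposits 0.
Totals: Δreserves = +1017B, Δdeposits = +548B.
Δrequired reserves = 20% × +548B = +109.6B.
Δexcess reserves = Δreserves − Δrequired = +1017B − (+109.6B) = +907.4 billion.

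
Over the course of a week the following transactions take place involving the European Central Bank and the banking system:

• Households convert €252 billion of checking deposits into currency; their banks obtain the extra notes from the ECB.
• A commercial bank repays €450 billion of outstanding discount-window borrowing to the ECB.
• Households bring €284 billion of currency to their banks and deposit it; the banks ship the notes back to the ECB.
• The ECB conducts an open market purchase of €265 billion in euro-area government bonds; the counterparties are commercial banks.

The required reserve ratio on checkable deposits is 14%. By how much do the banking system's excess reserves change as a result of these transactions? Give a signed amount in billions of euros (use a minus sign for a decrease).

-€157.48 billion

Currency withdrawal €252 billion: reserves −€252B, deposits −€252B.
Discount-window repayment €450 billion: reserves −€450B, deposits 0.
Currency deposit €284 billion: reserves +€284B, deposits +€284B.
OMO purchase (from banks) €265 billion: reserves +€265B, deposits 0.
Totals: Δreserves = −€153B, Δdeposits = +€32B.
Δrequired reserves = 14% × +€32B = +€4.48B.
Δexcess reserves = Δreserves − Δrequired = −€153B − (+€4.48B) = -€157.48 billion.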